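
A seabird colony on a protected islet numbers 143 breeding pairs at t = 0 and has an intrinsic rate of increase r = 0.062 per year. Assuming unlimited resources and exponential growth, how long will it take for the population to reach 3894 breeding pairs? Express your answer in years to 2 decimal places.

Set N₀·e^(rt) = 3894: e^(0.062·t) = 3894/143 = 27.231.
0.062·t = ln(27.231) = 3.3043, so t = 3.3043/0.062 = 53.296.

53.30 years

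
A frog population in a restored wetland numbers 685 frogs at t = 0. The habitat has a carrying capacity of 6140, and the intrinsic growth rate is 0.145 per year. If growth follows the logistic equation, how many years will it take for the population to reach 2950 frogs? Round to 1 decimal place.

13.8 years

A = (K − N₀)/N₀ = (6140 − 685)/685 = 7.9635.
Solve 6140/(1 + 7.9635·e^(−0.145t)) = 2950: 1 + 7.9635·e^(−0.145t) = 2.0814, so e^(−0.145t) = 0.135789.
−0.145·t = ln(0.135789) = -1.9967, so t = 1.9967/0.145 = 13.77.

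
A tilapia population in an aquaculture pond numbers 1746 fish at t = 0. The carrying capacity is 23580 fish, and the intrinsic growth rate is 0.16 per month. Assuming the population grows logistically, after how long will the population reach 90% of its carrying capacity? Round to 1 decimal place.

A = (K − N₀)/N₀ = (23580 − 1746)/1746 = 12.505.
Solve 23580/(1 + 12.505·e^(−0.16t)) = 21222: 1 + 12.505·e^(−0.16t) = 1.1111, so e^(−0.16t) = 0.00888522.
−0.16·t = ln(0.00888522) = -4.7234, so t = 4.7234/0.16 = 29.521.

29.5 months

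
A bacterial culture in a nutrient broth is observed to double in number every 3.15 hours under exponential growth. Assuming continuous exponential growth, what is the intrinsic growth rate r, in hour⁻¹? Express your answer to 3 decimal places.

r = ln(2)/t_d = 0.6931/3.15 = 0.22005.

0.220 per hour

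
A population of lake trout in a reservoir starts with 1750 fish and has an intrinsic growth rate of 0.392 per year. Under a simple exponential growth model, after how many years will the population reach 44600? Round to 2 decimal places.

8.26 years

Set N₀·e^(rt) = 44600: e^(0.392·t) = 44600/1750 = 25.486.
0.392·t = ln(25.486) = 3.2381, so t = 3.2381/0.392 = 8.2605.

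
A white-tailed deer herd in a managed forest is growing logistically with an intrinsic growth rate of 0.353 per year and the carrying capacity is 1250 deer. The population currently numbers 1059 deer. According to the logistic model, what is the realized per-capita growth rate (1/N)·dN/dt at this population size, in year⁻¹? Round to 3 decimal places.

(1/N)·dN/dt = r(1 − N/K) = 0.353 × (1 − 1059/1250).
= 0.353 × 0.1528 = 0.053938.

0.054 per year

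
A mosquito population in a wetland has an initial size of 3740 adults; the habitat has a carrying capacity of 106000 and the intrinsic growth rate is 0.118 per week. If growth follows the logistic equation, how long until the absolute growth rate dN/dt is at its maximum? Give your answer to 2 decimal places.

28.04 weeks

Logistic growth is fastest at N = K/2 = 53000.
A = (K − N₀)/N₀ = 27.342. Set K/(1 + A·e^(−rt)) = K/2 → A·e^(−rt) = 1.
e^(−0.118t) = 1/27.342 = 0.0365734, so t = ln(27.342)/0.118 = 3.3084/0.118 = 28.038.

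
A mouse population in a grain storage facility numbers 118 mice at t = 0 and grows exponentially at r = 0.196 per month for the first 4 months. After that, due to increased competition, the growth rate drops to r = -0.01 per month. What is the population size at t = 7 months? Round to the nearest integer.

Phase 1: N(4) = 118·e^(0.196×4) = 118·e^0.784 = 258.445.
Phase 2 runs for 7 − 4 = 3 months at r = -0.01.
N(7) = 258.445·e^(-0.01×3) = 258.445·e^-0.03 = 250.807.

251 mice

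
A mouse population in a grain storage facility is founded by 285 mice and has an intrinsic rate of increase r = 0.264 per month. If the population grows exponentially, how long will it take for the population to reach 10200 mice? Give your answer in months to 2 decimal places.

Set N₀·e^(rt) = 10200: e^(0.264·t) = 10200/285 = 35.789.
0.264·t = ln(35.789) = 3.5777, so t = 3.5777/0.264 = 13.552.

13.55 months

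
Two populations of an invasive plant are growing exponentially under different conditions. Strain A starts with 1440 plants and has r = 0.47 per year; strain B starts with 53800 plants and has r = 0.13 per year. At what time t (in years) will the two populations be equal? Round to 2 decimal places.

Set 1440·e^(0.47t) = 53800·e^(0.13t).
e^((0.47 − 0.13)t) = 53800/1440 → e^(0.34·t) = 37.361.
0.34·t = ln(37.361) = 3.6206, so t = 3.6206/0.34 = 10.649.

10.65 years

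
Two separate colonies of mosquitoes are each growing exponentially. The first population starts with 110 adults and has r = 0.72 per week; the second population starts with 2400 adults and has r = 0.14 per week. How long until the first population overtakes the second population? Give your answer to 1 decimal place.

Set 110·e^(0.72t) = 2400·e^(0.14t).
e^((0.72 − 0.14)t) = 2400/110 → e^(0.58·t) = 21.818.
0.58·t = ln(21.818) = 3.0827, so t = 3.0827/0.58 = 5.3151.

5.3 weeks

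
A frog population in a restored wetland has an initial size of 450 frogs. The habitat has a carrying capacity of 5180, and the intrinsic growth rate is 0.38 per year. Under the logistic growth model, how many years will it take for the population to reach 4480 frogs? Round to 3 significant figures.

11.1 years

A = (K − N₀)/N₀ = (5180 − 450)/450 = 10.511.
Solve 5180/(1 + 10.511·e^(−0.38t)) = 4480: 1 + 10.511·e^(−0.38t) = 1.1562, so e^(−0.38t) = 0.0148652.
−0.38·t = ln(0.0148652) = -4.2087, so t = 4.2087/0.38 = 11.076.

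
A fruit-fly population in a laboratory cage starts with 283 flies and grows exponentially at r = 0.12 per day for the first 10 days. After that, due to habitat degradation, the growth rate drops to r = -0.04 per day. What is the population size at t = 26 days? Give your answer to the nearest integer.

Phase 1: N(10) = 283·e^(0.12×10) = 283·e^1.2 = 939.593.
Phase 2 runs for 26 − 10 = 16 days at r = -0.04.
N(26) = 939.593·e^(-0.04×16) = 939.593·e^-0.64 = 495.44.

495 flies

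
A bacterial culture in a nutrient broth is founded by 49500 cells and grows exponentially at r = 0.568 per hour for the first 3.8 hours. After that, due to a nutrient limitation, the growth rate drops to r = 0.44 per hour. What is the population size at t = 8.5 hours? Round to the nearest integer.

3389280 cells

Phase 1: N(3.8) = 49500·e^(0.568×3.8) = 49500·e^2.158 = 428535.
Phase 2 runs for 8.5 − 3.8 = 4.7 hours at r = 0.44.
N(8.5) = 428535·e^(0.44×4.7) = 428535·e^2.068 = 3.38928×10^6.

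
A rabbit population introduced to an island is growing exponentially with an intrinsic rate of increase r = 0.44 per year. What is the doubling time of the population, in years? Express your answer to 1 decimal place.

Doubling time t_d = ln(2)/r = 0.6931/0.44 = 1.5753.

1.6 years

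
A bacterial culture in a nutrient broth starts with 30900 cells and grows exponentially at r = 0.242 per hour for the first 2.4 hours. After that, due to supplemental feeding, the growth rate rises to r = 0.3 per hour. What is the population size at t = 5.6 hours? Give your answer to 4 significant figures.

144300 cells

Phase 1: N(2.4) = 30900·e^(0.242×2.4) = 30900·e^0.5808 = 55232.8.
Phase 2 runs for 5.6 − 2.4 = 3.2 hours at r = 0.3.
N(5.6) = 55232.8·e^(0.3×3.2) = 55232.8·e^0.96 = 144251.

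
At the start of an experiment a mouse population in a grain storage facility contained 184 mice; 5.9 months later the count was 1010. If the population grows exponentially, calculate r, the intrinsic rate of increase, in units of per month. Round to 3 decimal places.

0.289 per month

From N(t) = N₀·e^(rt): e^(r·5.9) = 1010/184 = 5.4891.
r·5.9 = ln(5.4891) = 1.7028, so r = 1.7028/5.9 = 0.28861.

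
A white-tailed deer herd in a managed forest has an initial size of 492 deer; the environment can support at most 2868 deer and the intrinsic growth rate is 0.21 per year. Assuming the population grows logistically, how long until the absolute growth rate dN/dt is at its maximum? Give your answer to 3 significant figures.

Logistic growth is fastest at N = K/2 = 1434.
A = (K − N₀)/N₀ = 4.8293. Set K/(1 + A·e^(−rt)) = K/2 → A·e^(−rt) = 1.
e^(−0.21t) = 1/4.8293 = 0.207071, so t = ln(4.8293)/0.21 = 1.5747/0.21 = 7.4985.

7.50 years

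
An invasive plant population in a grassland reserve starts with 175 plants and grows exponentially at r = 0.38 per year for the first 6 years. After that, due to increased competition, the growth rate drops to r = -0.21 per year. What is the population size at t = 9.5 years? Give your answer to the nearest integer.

820 plants

Phase 1: N(6) = 175·e^(0.38×6) = 175·e^2.28 = 1710.92.
Phase 2 runs for 9.5 − 6 = 3.5 years at r = -0.21.
N(9.5) = 1710.92·e^(-0.21×3.5) = 1710.92·e^-0.735 = 820.395.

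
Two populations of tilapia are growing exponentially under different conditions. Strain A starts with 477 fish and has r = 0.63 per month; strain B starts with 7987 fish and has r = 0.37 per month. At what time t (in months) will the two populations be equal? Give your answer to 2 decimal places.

Set 477·e^(0.63t) = 7987·e^(0.37t).
e^((0.63 − 0.37)t) = 7987/477 → e^(0.26·t) = 16.744.
0.26·t = ln(16.744) = 2.8181, so t = 2.8181/0.26 = 10.839.

10.84 months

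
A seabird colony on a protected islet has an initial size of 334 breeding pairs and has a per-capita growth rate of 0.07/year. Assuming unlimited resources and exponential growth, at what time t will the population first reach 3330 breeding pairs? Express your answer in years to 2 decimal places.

32.85 years

Set N₀·e^(rt) = 3330: e^(0.07·t) = 3330/334 = 9.9701.
0.07·t = ln(9.9701) = 2.2996, so t = 2.2996/0.07 = 32.851.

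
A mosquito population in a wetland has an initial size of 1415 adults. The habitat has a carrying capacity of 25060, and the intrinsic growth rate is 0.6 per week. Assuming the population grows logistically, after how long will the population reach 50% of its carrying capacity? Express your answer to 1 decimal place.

A = (K − N₀)/N₀ = (25060 − 1415)/1415 = 16.71.
Solve 25060/(1 + 16.71·e^(−0.6t)) = 12530: 1 + 16.71·e^(−0.6t) = 2, so e^(−0.6t) = 0.0598435.
−0.6·t = ln(0.0598435) = -2.816, so t = 2.816/0.6 = 4.6934.

4.7 weeks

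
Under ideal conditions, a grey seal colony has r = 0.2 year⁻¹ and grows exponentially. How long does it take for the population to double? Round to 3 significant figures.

Doubling time t_d = ln(2)/r = 0.6931/0.2 = 3.4657.

3.47 years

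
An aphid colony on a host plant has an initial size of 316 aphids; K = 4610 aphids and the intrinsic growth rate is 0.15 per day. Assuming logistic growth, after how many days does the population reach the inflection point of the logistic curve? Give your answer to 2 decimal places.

Logistic growth is fastest at N = K/2 = 2305.
A = (K − N₀)/N₀ = 13.589. Set K/(1 + A·e^(−rt)) = K/2 → A·e^(−rt) = 1.
e^(−0.15t) = 1/13.589 = 0.0735911, so t = ln(13.589)/0.15 = 2.6092/0.15 = 17.395.

17.39 days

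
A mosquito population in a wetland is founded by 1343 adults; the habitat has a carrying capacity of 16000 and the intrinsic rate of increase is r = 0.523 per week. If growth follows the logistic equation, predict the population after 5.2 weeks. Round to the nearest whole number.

9307 adults

A = (K − N₀)/N₀ = (16000 − 1343)/1343 = 10.914.
N(t) = K/(1 + A·e^(−rt)) = 16000/(1 + 10.914×e^(−0.523×5.2)).
e^(−2.72) = 0.065901; denominator = 1 + 10.914×0.065901 = 1.7192.
N = 16000/1.7192 = 9306.55.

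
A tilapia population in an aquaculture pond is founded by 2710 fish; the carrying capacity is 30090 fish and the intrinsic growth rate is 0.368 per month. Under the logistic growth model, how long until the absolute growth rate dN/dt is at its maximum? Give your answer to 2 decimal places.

Logistic growth is fastest at N = K/2 = 15045.
A = (K − N₀)/N₀ = 10.103. Set K/(1 + A·e^(−rt)) = K/2 → A·e^(−rt) = 1.
e^(−0.368t) = 1/10.103 = 0.0989774, so t = ln(10.103)/0.368 = 2.3129/0.368 = 6.285.

6.28 months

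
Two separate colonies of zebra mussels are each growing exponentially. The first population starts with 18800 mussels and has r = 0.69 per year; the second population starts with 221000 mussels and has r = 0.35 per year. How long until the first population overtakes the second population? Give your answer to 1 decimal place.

Set 18800·e^(0.69t) = 221000·e^(0.35t).
e^((0.69 − 0.35)t) = 221000/18800 → e^(0.34·t) = 11.755.
0.34·t = ln(11.755) = 2.4643, so t = 2.4643/0.34 = 7.248.

7.2 years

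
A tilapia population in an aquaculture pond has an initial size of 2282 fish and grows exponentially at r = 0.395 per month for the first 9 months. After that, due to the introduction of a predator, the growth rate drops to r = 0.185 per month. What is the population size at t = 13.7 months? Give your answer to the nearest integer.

Phase 1: N(9) = 2282·e^(0.395×9) = 2282·e^3.555 = 79842.2.
Phase 2 runs for 13.7 − 9 = 4.7 months at r = 0.185.
N(13.7) = 79842.2·e^(0.185×4.7) = 79842.2·e^0.8695 = 190481.

190481 fish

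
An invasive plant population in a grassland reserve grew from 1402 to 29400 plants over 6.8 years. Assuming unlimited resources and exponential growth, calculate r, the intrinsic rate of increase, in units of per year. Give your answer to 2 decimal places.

From N(t) = N₀·e^(rt): e^(r·6.8) = 29400/1402 = 20.97.
r·6.8 = ln(20.97) = 3.0431, so r = 3.0431/6.8 = 0.44751.

0.45 per year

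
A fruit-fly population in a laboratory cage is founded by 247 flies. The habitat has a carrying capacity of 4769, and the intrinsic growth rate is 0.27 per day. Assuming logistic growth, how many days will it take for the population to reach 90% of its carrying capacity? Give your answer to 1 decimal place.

18.9 days

A = (K − N₀)/N₀ = (4769 − 247)/247 = 18.308.
Solve 4769/(1 + 18.308·e^(−0.27t)) = 4292.1: 1 + 18.308·e^(−0.27t) = 1.1111, so e^(−0.27t) = 0.00606909.
−0.27·t = ln(0.00606909) = -5.1045, so t = 5.1045/0.27 = 18.906.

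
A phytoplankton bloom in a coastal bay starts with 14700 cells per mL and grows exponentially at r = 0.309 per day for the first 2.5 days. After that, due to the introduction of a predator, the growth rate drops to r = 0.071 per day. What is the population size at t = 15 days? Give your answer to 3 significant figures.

77300 cells per mL

Phase 1: N(2.5) = 14700·e^(0.309×2.5) = 14700·e^0.7725 = 31828.
Phase 2 runs for 15 − 2.5 = 12.5 days at r = 0.071.
N(15) = 31828·e^(0.071×12.5) = 31828·e^0.8875 = 77311.9.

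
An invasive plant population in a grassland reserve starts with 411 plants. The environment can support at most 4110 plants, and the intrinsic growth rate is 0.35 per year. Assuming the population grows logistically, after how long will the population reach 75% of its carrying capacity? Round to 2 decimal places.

9.42 years

A = (K − N₀)/N₀ = (4110 − 411)/411 = 9.
Solve 4110/(1 + 9·e^(−0.35t)) = 3082.5: 1 + 9·e^(−0.35t) = 1.3333, so e^(−0.35t) = 0.037037.
−0.35·t = ln(0.037037) = -3.2958, so t = 3.2958/0.35 = 9.4167.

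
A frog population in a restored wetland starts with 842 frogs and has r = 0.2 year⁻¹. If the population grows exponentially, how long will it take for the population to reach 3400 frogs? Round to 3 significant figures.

Set N₀·e^(rt) = 3400: e^(0.2·t) = 3400/842 = 4.038.
0.2·t = ln(4.038) = 1.3958, so t = 1.3958/0.2 = 6.9788.

6.98 years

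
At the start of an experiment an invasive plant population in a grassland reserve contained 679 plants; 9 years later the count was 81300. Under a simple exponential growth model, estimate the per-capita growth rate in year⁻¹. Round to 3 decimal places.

From N(t) = N₀·e^(rt): e^(r·9) = 81300/679 = 119.73.
r·9 = ln(119.73) = 4.7853, so r = 4.7853/9 = 0.5317.

0.532 per year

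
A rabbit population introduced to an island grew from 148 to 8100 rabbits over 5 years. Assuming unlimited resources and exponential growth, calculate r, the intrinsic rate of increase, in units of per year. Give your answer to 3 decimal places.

From N(t) = N₀·e^(rt): e^(r·5) = 8100/148 = 54.73.
r·5 = ln(54.73) = 4.0024, so r = 4.0024/5 = 0.80048.

0.800 per year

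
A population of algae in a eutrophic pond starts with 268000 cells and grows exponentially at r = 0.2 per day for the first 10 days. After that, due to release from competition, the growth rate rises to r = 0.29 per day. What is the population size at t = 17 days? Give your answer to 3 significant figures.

Phase 1: N(10) = 268000·e^(0.2×10) = 268000·e^2 = 1.980267×10^6.
Phase 2 runs for 17 − 10 = 7 days at r = 0.29.
N(17) = 1.980267×10^6·e^(0.29×7) = 1.980267×10^6·e^2.03 = 1.507792×10^7.

15100000 cells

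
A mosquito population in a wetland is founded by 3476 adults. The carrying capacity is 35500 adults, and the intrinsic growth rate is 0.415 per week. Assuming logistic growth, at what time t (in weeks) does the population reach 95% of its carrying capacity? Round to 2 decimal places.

12.45 weeks

A = (K − N₀)/N₀ = (35500 − 3476)/3476 = 9.2129.
Solve 35500/(1 + 9.2129·e^(−0.415t)) = 33725: 1 + 9.2129·e^(−0.415t) = 1.0526, so e^(−0.415t) = 0.00571282.
−0.415·t = ln(0.00571282) = -5.165, so t = 5.165/0.415 = 12.446.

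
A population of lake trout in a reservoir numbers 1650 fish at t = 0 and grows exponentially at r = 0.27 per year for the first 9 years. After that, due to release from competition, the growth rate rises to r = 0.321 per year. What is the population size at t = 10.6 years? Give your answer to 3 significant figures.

31300 fish

Phase 1: N(9) = 1650·e^(0.27×9) = 1650·e^2.43 = 18742.2.
Phase 2 runs for 10.6 − 9 = 1.6 years at r = 0.321.
N(10.6) = 18742.2·e^(0.321×1.6) = 18742.2·e^0.5136 = 31323.7.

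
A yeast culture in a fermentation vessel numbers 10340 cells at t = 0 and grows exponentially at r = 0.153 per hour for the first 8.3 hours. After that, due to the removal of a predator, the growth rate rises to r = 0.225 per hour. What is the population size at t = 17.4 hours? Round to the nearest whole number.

Phase 1: N(8.3) = 10340·e^(0.153×8.3) = 10340·e^1.27 = 36815.5.
Phase 2 runs for 17.4 − 8.3 = 9.1 hours at r = 0.225.
N(17.4) = 36815.5·e^(0.225×9.1) = 36815.5·e^2.047 = 285265.

285265 cells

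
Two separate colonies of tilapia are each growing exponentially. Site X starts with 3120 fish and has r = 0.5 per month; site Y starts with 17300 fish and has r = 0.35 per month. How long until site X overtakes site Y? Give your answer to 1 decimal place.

Set 3120·e^(0.5t) = 17300·e^(0.35t).
e^((0.5 − 0.35)t) = 17300/3120 → e^(0.15·t) = 5.5449.
0.15·t = ln(5.5449) = 1.7129, so t = 1.7129/0.15 = 11.419.

11.4 months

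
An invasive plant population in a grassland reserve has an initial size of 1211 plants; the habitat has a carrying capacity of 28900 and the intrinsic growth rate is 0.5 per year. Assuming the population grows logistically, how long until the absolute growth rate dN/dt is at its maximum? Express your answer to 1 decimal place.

6.3 years

Logistic growth is fastest at N = K/2 = 14450.
A = (K − N₀)/N₀ = 22.865. Set K/(1 + A·e^(−rt)) = K/2 → A·e^(−rt) = 1.
e^(−0.5t) = 1/22.865 = 0.0437358, so t = ln(22.865)/0.5 = 3.1296/0.5 = 6.2592.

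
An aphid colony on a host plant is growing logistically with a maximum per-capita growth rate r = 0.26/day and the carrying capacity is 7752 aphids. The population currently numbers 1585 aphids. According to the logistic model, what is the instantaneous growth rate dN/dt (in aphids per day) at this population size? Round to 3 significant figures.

dN/dt = rN(1 − N/K) = 0.26 × 1585 × (1 − 1585/7752).
1 − 1585/7752 = 0.79554; dN/dt = 0.26 × 1585 × 0.79554 = 327.84.

328 aphids per day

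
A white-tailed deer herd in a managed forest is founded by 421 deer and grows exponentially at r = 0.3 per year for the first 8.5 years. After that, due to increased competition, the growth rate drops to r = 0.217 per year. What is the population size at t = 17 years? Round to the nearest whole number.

Phase 1: N(8.5) = 421·e^(0.3×8.5) = 421·e^2.55 = 5391.79.
Phase 2 runs for 17 − 8.5 = 8.5 years at r = 0.217.
N(17) = 5391.79·e^(0.217×8.5) = 5391.79·e^1.845 = 34102.7.

34103 deer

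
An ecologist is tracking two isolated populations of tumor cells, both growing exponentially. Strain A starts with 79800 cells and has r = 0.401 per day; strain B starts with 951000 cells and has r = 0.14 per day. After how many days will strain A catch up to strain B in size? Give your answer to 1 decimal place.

Set 79800·e^(0.401t) = 951000·e^(0.14t).
e^((0.401 − 0.14)t) = 951000/79800 → e^(0.261·t) = 11.917.
0.261·t = ln(11.917) = 2.478, so t = 2.478/0.261 = 9.4942.

9.5 days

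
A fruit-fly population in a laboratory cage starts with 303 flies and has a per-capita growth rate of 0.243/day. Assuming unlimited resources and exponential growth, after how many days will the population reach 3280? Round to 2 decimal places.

9.80 days

Set N₀·e^(rt) = 3280: e^(0.243·t) = 3280/303 = 10.825.
0.243·t = ln(10.825) = 2.3819, so t = 2.3819/0.243 = 9.8019.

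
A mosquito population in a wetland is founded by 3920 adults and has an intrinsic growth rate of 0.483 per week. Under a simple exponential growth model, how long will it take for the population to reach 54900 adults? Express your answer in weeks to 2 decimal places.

Set N₀·e^(rt) = 54900: e^(0.483·t) = 54900/3920 = 14.005.
0.483·t = ln(14.005) = 2.6394, so t = 2.6394/0.483 = 5.4646.

5.46 weeks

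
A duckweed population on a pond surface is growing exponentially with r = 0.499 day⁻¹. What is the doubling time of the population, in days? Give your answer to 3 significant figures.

1.39 days

Doubling time t_d = ln(2)/r = 0.6931/0.499 = 1.3891.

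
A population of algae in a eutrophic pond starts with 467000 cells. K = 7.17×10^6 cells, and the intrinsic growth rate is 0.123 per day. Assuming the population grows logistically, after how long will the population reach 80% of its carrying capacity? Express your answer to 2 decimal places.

32.93 days

A = (K − N₀)/N₀ = (7.17×10^6 − 467000)/467000 = 14.353.
Solve 7.17×10^6/(1 + 14.353·e^(−0.123t)) = 5.736×10^6: 1 + 14.353·e^(−0.123t) = 1.25, so e^(−0.123t) = 0.0174176.
−0.123·t = ln(0.0174176) = -4.0503, so t = 4.0503/0.123 = 32.929.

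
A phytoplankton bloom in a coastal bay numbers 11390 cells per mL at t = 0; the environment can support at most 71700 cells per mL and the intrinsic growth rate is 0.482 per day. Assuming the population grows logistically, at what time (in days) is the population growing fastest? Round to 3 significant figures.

Logistic growth is fastest at N = K/2 = 35850.
A = (K − N₀)/N₀ = 5.295. Set K/(1 + A·e^(−rt)) = K/2 → A·e^(−rt) = 1.
e^(−0.482t) = 1/5.295 = 0.188858, so t = ln(5.295)/0.482 = 1.6668/0.482 = 3.458.

3.46 days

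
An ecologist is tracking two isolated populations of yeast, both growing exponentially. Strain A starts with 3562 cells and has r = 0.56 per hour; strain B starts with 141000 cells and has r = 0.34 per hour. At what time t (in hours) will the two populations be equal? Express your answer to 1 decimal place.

16.7 hours

Set 3562·e^(0.56t) = 141000·e^(0.34t).
e^((0.56 − 0.34)t) = 141000/3562 → e^(0.22·t) = 39.585.
0.22·t = ln(39.585) = 3.6784, so t = 3.6784/0.22 = 16.72.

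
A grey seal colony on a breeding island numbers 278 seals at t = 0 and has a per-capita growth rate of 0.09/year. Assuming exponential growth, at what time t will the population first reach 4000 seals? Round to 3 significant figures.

Set N₀·e^(rt) = 4000: e^(0.09·t) = 4000/278 = 14.388.
0.09·t = ln(14.388) = 2.6664, so t = 2.6664/0.09 = 29.627.

29.6 years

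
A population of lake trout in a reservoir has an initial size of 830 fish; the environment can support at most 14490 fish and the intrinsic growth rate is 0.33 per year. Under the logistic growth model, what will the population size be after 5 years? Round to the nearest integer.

A = (K − N₀)/N₀ = (14490 − 830)/830 = 16.458.
N(t) = K/(1 + A·e^(−rt)) = 14490/(1 + 16.458×e^(−0.33×5)).
e^(−1.65) = 0.19205; denominator = 1 + 16.458×0.19205 = 4.1607.
N = 14490/4.1607 = 3482.57.

3483 fish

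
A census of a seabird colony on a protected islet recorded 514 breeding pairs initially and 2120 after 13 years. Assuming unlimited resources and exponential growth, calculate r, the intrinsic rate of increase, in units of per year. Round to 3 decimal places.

From N(t) = N₀·e^(rt): e^(r·13) = 2120/514 = 4.1245.
r·13 = ln(4.1245) = 1.4169, so r = 1.4169/13 = 0.109.

0.109 per year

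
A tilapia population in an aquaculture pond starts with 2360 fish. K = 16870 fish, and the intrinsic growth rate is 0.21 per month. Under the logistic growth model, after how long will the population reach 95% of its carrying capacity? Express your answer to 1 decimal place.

22.7 months

A = (K − N₀)/N₀ = (16870 − 2360)/2360 = 6.1483.
Solve 16870/(1 + 6.1483·e^(−0.21t)) = 16026.5: 1 + 6.1483·e^(−0.21t) = 1.0526, so e^(−0.21t) = 0.00856034.
−0.21·t = ln(0.00856034) = -4.7606, so t = 4.7606/0.21 = 22.67.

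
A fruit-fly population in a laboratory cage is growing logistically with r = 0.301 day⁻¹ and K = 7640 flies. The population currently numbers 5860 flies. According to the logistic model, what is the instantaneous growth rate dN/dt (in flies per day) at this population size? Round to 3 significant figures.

dN/dt = rN(1 − N/K) = 0.301 × 5860 × (1 − 5860/7640).
1 − 5860/7640 = 0.23298; dN/dt = 0.301 × 5860 × 0.23298 = 410.95.

411 flies per day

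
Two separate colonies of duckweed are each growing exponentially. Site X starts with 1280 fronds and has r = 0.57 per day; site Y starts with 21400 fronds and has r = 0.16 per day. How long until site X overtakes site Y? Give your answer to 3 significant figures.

6.87 days

Set 1280·e^(0.57t) = 21400·e^(0.16t).
e^((0.57 − 0.16)t) = 21400/1280 → e^(0.41·t) = 16.719.
0.41·t = ln(16.719) = 2.8165, so t = 2.8165/0.41 = 6.8696.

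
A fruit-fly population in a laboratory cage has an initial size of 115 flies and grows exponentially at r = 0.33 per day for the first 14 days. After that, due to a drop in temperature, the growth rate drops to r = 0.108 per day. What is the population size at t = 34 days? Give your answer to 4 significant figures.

101200 flies

Phase 1: N(14) = 115·e^(0.33×14) = 115·e^4.62 = 11671.8.
Phase 2 runs for 34 − 14 = 20 days at r = 0.108.
N(34) = 11671.8·e^(0.108×20) = 11671.8·e^2.16 = 101208.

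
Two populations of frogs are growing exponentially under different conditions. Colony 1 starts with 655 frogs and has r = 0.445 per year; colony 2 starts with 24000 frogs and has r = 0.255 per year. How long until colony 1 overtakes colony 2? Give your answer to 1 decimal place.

Set 655·e^(0.445t) = 24000·e^(0.255t).
e^((0.445 − 0.255)t) = 24000/655 → e^(0.19·t) = 36.641.
0.19·t = ln(36.641) = 3.6012, so t = 3.6012/0.19 = 18.954.

19.0 years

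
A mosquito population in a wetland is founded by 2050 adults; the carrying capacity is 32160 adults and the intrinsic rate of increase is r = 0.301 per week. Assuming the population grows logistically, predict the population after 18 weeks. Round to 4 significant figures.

30190 adults

A = (K − N₀)/N₀ = (32160 − 2050)/2050 = 14.688.
N(t) = K/(1 + A·e^(−rt)) = 32160/(1 + 14.688×e^(−0.301×18)).
e^(−5.418) = 0.004436; denominator = 1 + 14.688×0.004436 = 1.0652.
N = 32160/1.0652 = 30192.8.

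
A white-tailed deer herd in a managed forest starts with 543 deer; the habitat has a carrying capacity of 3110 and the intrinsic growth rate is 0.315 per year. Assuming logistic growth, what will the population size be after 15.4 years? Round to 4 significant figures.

2999 deer

A = (K − N₀)/N₀ = (3110 − 543)/543 = 4.7274.
N(t) = K/(1 + A·e^(−rt)) = 3110/(1 + 4.7274×e^(−0.315×15.4)).
e^(−4.851) = 0.0078206; denominator = 1 + 4.7274×0.0078206 = 1.037.
N = 3110/1.037 = 2999.12.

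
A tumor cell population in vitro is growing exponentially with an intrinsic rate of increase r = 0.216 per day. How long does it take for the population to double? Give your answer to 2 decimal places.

3.21 days

Doubling time t_d = ln(2)/r = 0.6931/0.216 = 3.209.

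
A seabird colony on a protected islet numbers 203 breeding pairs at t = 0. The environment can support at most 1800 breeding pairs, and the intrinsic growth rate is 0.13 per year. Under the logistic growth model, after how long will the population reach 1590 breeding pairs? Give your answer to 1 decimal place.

A = (K − N₀)/N₀ = (1800 − 203)/203 = 7.867.
Solve 1800/(1 + 7.867·e^(−0.13t)) = 1590: 1 + 7.867·e^(−0.13t) = 1.1321, so e^(−0.13t) = 0.0167886.
−0.13·t = ln(0.0167886) = -4.0871, so t = 4.0871/0.13 = 31.439.

31.4 years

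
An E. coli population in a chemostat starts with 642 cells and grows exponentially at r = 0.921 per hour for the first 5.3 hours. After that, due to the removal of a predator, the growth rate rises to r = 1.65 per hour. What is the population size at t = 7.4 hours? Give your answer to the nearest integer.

Phase 1: N(5.3) = 642·e^(0.921×5.3) = 642·e^4.881 = 84616.8.
Phase 2 runs for 7.4 − 5.3 = 2.1 hours at r = 1.65.
N(7.4) = 84616.8·e^(1.65×2.1) = 84616.8·e^3.465 = 2.705746×10^6.

2705746 cells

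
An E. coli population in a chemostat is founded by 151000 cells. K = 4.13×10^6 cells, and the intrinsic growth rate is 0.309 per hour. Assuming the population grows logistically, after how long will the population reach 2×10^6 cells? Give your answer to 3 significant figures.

10.4 hours

A = (K − N₀)/N₀ = (4.13×10^6 − 151000)/151000 = 26.351.
Solve 4.13×10^6/(1 + 26.351·e^(−0.309t)) = 2×10^6: 1 + 26.351·e^(−0.309t) = 2.065, so e^(−0.309t) = 0.0404159.
−0.309·t = ln(0.0404159) = -3.2085, so t = 3.2085/0.309 = 10.384.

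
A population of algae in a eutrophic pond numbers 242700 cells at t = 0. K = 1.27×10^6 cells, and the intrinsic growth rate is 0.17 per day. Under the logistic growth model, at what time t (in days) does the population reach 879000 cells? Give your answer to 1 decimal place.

A = (K − N₀)/N₀ = (1.27×10^6 − 242700)/242700 = 4.2328.
Solve 1.27×10^6/(1 + 4.2328·e^(−0.17t)) = 879000: 1 + 4.2328·e^(−0.17t) = 1.4448, so e^(−0.17t) = 0.10509.
−0.17·t = ln(0.10509) = -2.2529, so t = 2.2529/0.17 = 13.253.

13.3 days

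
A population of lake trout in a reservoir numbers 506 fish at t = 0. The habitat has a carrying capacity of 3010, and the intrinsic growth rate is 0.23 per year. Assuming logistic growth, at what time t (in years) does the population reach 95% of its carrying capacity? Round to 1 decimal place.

19.8 years

A = (K − N₀)/N₀ = (3010 − 506)/506 = 4.9486.
Solve 3010/(1 + 4.9486·e^(−0.23t)) = 2859.5: 1 + 4.9486·e^(−0.23t) = 1.0526, so e^(−0.23t) = 0.0106356.
−0.23·t = ln(0.0106356) = -4.5435, so t = 4.5435/0.23 = 19.755.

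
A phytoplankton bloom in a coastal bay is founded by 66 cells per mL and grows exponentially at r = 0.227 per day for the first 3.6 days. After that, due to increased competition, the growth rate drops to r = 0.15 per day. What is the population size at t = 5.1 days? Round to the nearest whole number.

Phase 1: N(3.6) = 66·e^(0.227×3.6) = 66·e^0.8172 = 149.434.
Phase 2 runs for 5.1 − 3.6 = 1.5 days at r = 0.15.
N(5.1) = 149.434·e^(0.15×1.5) = 149.434·e^0.225 = 187.14.

187 cells per mL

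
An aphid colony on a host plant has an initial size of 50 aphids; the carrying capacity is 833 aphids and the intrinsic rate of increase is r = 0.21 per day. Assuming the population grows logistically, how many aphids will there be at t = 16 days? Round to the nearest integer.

A = (K − N₀)/N₀ = (833 − 50)/50 = 15.66.
N(t) = K/(1 + A·e^(−rt)) = 833/(1 + 15.66×e^(−0.21×16)).
e^(−3.36) = 0.034735; denominator = 1 + 15.66×0.034735 = 1.544.
N = 833/1.544 = 539.524.

540 aphids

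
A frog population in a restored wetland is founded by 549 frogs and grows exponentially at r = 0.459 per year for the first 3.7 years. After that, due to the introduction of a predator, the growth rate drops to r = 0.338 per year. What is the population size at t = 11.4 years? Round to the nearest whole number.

Phase 1: N(3.7) = 549·e^(0.459×3.7) = 549·e^1.698 = 3000.09.
Phase 2 runs for 11.4 − 3.7 = 7.7 years at r = 0.338.
N(11.4) = 3000.09·e^(0.338×7.7) = 3000.09·e^2.603 = 40497.6.

40498 frogs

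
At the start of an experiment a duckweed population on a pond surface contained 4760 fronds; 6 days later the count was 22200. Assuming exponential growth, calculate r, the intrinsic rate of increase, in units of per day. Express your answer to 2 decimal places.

0.26 per day

From N(t) = N₀·e^(rt): e^(r·6) = 22200/4760 = 4.6639.
r·6 = ln(4.6639) = 1.5398, so r = 1.5398/6 = 0.25664.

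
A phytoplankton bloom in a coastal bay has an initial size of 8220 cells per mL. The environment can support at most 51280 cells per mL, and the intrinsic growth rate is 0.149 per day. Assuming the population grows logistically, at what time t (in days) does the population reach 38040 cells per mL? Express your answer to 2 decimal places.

A = (K − N₀)/N₀ = (51280 − 8220)/8220 = 5.2384.
Solve 51280/(1 + 5.2384·e^(−0.149t)) = 38040: 1 + 5.2384·e^(−0.149t) = 1.3481, so e^(−0.149t) = 0.0664424.
−0.149·t = ln(0.0664424) = -2.7114, so t = 2.7114/0.149 = 18.197.

18.20 days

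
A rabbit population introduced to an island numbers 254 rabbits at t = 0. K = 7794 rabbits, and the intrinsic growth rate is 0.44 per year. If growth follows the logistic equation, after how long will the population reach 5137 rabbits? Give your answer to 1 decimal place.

9.2 years

A = (K − N₀)/N₀ = (7794 − 254)/254 = 29.685.
Solve 7794/(1 + 29.685·e^(−0.44t)) = 5137: 1 + 29.685·e^(−0.44t) = 1.5172, so e^(−0.44t) = 0.0174239.
−0.44·t = ln(0.0174239) = -4.0499, so t = 4.0499/0.44 = 9.2044.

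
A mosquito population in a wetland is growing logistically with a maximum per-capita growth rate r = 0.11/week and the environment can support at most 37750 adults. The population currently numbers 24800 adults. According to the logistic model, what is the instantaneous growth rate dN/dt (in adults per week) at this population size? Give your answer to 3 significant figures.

936 adults per week

dN/dt = rN(1 − N/K) = 0.11 × 24800 × (1 − 24800/37750).
1 − 24800/37750 = 0.34305; dN/dt = 0.11 × 24800 × 0.34305 = 935.83.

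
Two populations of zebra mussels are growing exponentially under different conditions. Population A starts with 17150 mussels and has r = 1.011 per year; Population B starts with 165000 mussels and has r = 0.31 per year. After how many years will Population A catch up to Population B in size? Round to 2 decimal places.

Set 17150·e^(1.011t) = 165000·e^(0.31t).
e^((1.011 − 0.31)t) = 165000/17150 → e^(0.701·t) = 9.621.
0.701·t = ln(9.621) = 2.2639, so t = 2.2639/0.701 = 3.2296.

3.23 years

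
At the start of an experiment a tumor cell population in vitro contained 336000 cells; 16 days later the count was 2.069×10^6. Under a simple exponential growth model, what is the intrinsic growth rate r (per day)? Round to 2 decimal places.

0.11 per day

From N(t) = N₀·e^(rt): e^(r·16) = 2.069×10^6/336000 = 6.1577.
r·16 = ln(6.1577) = 1.8177, so r = 1.8177/16 = 0.11361.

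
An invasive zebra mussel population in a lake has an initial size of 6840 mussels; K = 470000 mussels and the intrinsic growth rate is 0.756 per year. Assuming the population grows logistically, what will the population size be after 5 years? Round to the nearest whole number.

A = (K − N₀)/N₀ = (470000 − 6840)/6840 = 67.713.
N(t) = K/(1 + A·e^(−rt)) = 470000/(1 + 67.713×e^(−0.756×5)).
e^(−3.78) = 0.022823; denominator = 1 + 67.713×0.022823 = 2.5454.
N = 470000/2.5454 = 184647.

184647 mussels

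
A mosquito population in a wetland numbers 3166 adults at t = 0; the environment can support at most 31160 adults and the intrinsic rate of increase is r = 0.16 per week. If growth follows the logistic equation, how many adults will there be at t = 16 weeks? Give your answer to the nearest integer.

A = (K − N₀)/N₀ = (31160 − 3166)/3166 = 8.8421.
N(t) = K/(1 + A·e^(−rt)) = 31160/(1 + 8.8421×e^(−0.16×16)).
e^(−2.56) = 0.077305; denominator = 1 + 8.8421×0.077305 = 1.6835.
N = 31160/1.6835 = 18508.7.

18509 adults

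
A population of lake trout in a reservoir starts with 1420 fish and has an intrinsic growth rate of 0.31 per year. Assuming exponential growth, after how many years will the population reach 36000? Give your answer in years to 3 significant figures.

Set N₀·e^(rt) = 36000: e^(0.31·t) = 36000/1420 = 25.352.
0.31·t = ln(25.352) = 3.2329, so t = 3.2329/0.31 = 10.429.

10.4 years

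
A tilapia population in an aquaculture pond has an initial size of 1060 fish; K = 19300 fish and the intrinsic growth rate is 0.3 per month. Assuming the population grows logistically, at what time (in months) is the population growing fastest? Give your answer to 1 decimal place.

Logistic growth is fastest at N = K/2 = 9650.
A = (K − N₀)/N₀ = 17.208. Set K/(1 + A·e^(−rt)) = K/2 → A·e^(−rt) = 1.
e^(−0.3t) = 1/17.208 = 0.058114, so t = ln(17.208)/0.3 = 2.8453/0.3 = 9.4845.

9.5 months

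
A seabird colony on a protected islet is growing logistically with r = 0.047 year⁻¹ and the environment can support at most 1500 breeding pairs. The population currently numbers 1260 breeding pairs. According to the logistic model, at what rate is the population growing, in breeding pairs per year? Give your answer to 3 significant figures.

9.48 breeding pairs per year

dN/dt = rN(1 − N/K) = 0.047 × 1260 × (1 − 1260/1500).
1 − 1260/1500 = 0.16; dN/dt = 0.047 × 1260 × 0.16 = 9.4752.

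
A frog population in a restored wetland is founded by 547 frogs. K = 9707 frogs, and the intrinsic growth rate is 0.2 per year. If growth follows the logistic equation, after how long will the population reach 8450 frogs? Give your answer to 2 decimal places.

A = (K − N₀)/N₀ = (9707 − 547)/547 = 16.746.
Solve 9707/(1 + 16.746·e^(−0.2t)) = 8450: 1 + 16.746·e^(−0.2t) = 1.1488, so e^(−0.2t) = 0.00888322.
−0.2·t = ln(0.00888322) = -4.7236, so t = 4.7236/0.2 = 23.618.

23.62 years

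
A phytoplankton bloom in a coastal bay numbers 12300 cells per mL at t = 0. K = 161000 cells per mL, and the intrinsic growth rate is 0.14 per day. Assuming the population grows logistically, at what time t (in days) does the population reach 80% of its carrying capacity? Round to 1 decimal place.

A = (K − N₀)/N₀ = (161000 − 12300)/12300 = 12.089.
Solve 161000/(1 + 12.089·e^(−0.14t)) = 128800: 1 + 12.089·e^(−0.14t) = 1.25, so e^(−0.14t) = 0.0206792.
−0.14·t = ln(0.0206792) = -3.8786, so t = 3.8786/0.14 = 27.704.

27.7 days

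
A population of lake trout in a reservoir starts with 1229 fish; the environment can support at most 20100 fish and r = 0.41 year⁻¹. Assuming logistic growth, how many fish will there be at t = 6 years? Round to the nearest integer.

8694 fish

A = (K − N₀)/N₀ = (20100 − 1229)/1229 = 15.355.
N(t) = K/(1 + A·e^(−rt)) = 20100/(1 + 15.355×e^(−0.41×6)).
e^(−2.46) = 0.085435; denominator = 1 + 15.355×0.085435 = 2.3118.
N = 20100/2.3118 = 8694.4.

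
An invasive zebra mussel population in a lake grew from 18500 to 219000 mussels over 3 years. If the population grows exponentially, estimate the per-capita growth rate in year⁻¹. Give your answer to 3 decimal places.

From N(t) = N₀·e^(rt): e^(r·3) = 219000/18500 = 11.838.
r·3 = ln(11.838) = 2.4713, so r = 2.4713/3 = 0.82377.

0.824 per year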